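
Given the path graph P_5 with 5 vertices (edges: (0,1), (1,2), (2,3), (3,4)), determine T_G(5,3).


A path on 5 vertices is a tree with 4 edges.
T(x,y) = x^(4) for any tree.
T(5,3) = 5^4 = 625.

625


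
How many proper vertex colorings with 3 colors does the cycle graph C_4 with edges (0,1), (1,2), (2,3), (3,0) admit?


P(C_4, k) = (k-1)^4 + (-1)^4*(k-1).
P(3) = (2)^4 + 2
= 16 + 2 = 18.

18


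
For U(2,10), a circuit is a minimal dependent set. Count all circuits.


In U(2,10), circuits are the (3)-element subsets.
Any set of 3 elements is dependent, and removing any one element gives
an independent set of size 2, so it is a minimal dependent set.
Number of circuits = C(10,3) = (10 * 9 * 8) / (1 * 2 * 3) = 120.

120


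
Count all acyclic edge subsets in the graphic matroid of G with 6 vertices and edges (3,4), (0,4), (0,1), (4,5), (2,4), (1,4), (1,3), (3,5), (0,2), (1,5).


An independent set in a graphic matroid is an acyclic edge subset.
G has 6 vertices and 10 edges.
Enumerate all 2^10 = 1024 subsets, checking for acyclicity.
Total independent sets = 436.

436


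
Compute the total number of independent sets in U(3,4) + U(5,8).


For a direct sum, |I(M1+M2)| = |I(M1)| * |I(M2)|.
|I(U(3,4))| = sum C(4,k) for k=0..3 = 15.
|I(U(5,8))| = sum C(8,k) for k=0..5 = 219.
Total = 15 * 219 = 3285.

3285


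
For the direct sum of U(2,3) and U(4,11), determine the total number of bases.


Bases of a direct sum M1 + M2: |B| = |B(M1)| * |B(M2)|.
|B(U(2,3))| = C(3,2) = 3.
|B(U(4,11))| = C(11,4) = 330.
Total bases = 3 * 330 = 990.

990


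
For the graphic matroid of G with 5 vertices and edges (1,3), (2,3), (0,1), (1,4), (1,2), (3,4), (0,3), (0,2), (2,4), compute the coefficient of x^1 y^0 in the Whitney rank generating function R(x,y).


R(x,y) = sum over A in 2^E of x^(r(E)-r(A)) * y^(|A|-r(A)).
G has 5 vertices, 9 edges. r(E) = 4.
Enumerate all 2^9 = 512 subsets.
Count subsets with r(E)-r(A)=1 and |A|-r(A)=0: 77.

77


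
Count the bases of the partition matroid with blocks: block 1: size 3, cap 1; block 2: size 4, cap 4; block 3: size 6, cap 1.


A basis picks exactly ci elements from block i.
Number of bases = product of C(|Si|, ci).
= C(3,1) * C(4,4) * C(6,1)
= 3 * 1 * 6
= 18.

18


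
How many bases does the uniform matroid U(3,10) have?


Bases of U(3,10) are all 3-element subsets of the 10-element ground set.
Number of bases = C(10,3).
C(10,3) = (10 * 9 * 8) / (1 * 2 * 3) = 120.

120


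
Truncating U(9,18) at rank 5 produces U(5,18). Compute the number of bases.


Truncating U(9,18) to rank 5 gives U(5,18).
Bases of U(5,18) are all 5-element subsets of 18 elements.
Number of bases = C(18,5) = 18! / (5! * 13!) = 8568.

8568


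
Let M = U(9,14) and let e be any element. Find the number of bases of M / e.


Contracting e from U(9,14) gives U(8,13).
Bases of U(8,13) = C(13,8) = 1287.

1287


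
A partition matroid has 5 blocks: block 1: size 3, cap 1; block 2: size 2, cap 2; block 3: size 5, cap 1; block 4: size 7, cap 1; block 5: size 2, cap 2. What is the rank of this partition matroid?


Rank of a partition matroid = sum of min(|Si|, ci) for each block.
= min(3,1) + min(2,2) + min(5,1) + min(7,1) + min(2,2)
= 1 + 2 + 1 + 1 + 2
= 7.

7


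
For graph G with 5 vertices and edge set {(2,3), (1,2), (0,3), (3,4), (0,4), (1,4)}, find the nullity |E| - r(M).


Cycle rank (nullity) = |E| - r(M) = |E| - (|V| - c).
|E| = 6, |V| = 5, c = 1.
Nullity = 6 - (5 - 1) = 6 - 4 = 2.

2


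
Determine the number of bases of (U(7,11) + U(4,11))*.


(M1+M2)* = M1* + M2*.
M1* = U(4,11), bases: C(11,4) = 330.
M2* = U(7,11), bases: C(11,7) = 330.
|B(M*)| = 330 * 330 = 108900.

108900


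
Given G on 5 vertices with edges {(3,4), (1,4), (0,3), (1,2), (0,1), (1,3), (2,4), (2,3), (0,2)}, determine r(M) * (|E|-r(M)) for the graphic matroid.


r(M) = |V| - c = 5 - 1 = 4.
nullity = |E| - r(M) = 9 - 4 = 5.
Product = 4 * 5 = 20.

20


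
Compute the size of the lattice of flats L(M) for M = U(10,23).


Flats of U(10,23): every subset of size < 10 is a flat, plus E itself.
Count = C(23,0) + C(23,1) + C(23,2) + C(23,3) + C(23,4) + C(23,5) + C(23,6) + C(23,7) + C(23,8) + C(23,9) + 1
     = 1 + 23 + 253 + 1771 + 8855 + 33649 + 100947 + 245157 + 490314 + 817190 + 1
     = 1698161.

1698161


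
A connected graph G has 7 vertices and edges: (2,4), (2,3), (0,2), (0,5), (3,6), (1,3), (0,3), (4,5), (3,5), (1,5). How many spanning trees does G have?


By Kirchhoff's matrix tree theorem, the number of spanning trees equals
the determinant of any cofactor of the Laplacian matrix L.
G has 7 vertices and 10 edges.
Computing the (6 x 6) cofactor determinant gives 61.

61


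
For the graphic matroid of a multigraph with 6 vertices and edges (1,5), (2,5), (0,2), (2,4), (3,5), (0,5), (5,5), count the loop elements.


In a graphic matroid, a loop is a self-loop edge (u,u) with rank 0.
Examining all 7 edges for self-loops...
Self-loops found: (5,5)
Number of loops = 1.

1


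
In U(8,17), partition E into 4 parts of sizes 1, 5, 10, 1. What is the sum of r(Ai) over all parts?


r(Ai) = min(|Ai|, 8) for each part.
Sum = min(1,8) + min(5,8) + min(10,8) + min(1,8)
    = 1 + 5 + 8 + 1
    = 15.

15


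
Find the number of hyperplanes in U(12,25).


Hyperplanes of U(12,25) are flats of rank 11.
In a uniform matroid, these are exactly the (11)-element subsets.
Count = C(25,11) = 4457400.

4457400


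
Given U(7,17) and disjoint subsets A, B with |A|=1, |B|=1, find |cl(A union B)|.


|A union B| = 1 + 1 = 2 (disjoint).
In U(7,17), cl(S) = S if |S| < 7, else cl(S) = E.
Since 2 < 7, cl(A union B) = A union B.
|cl(A union B)| = 2.

2


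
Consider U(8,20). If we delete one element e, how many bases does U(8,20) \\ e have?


Deleting e from U(8,20) gives U(8,19) since n > r.
Bases of U(8,19) = (19 choose 8) = 75582.

75582


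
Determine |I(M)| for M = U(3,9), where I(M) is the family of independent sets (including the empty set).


Independent sets of U(3,9) are all subsets of size <= 3.
Count = (9 choose 0) + (9 choose 1) + (9 choose 2) + (9 choose 3)
     = 1 + 9 + 36 + 84
     = 130.

130


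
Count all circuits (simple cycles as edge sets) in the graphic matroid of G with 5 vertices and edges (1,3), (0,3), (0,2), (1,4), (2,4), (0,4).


A circuit in a graphic matroid = edge set of a simple cycle.
G has 5 vertices and 6 edges.
Enumerating all minimal edge subsets forming cycles...
Total circuits found: 3.

3


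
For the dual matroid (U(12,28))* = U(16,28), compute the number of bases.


The dual of U(r,n) is U(n-r, n) = U(16,28).
Bases of U(16,28) are all (16)-element subsets.
|B(M*)| = (28 choose 16) = 30421755.

30421755


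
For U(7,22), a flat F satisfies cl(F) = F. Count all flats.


Flats of U(7,22): every subset of size < 7 is a flat, plus E itself.
Count = (22 choose 0) + (22 choose 1) + (22 choose 2) + (22 choose 3) + (22 choose 4) + (22 choose 5) + (22 choose 6) + 1
     = 1 + 22 + 231 + 1540 + 7315 + 26334 + 74613 + 1
     = 110057.

110057


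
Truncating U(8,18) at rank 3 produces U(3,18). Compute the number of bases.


Truncating U(8,18) to rank 3 gives U(3,18).
Bases of U(3,18) are all 3-element subsets of 18 elements.
Number of bases = C(18,3) = 18! / (3! * 15!) = 816.

816


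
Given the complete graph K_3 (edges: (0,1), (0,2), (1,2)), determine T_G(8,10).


T(K_3; x,y) = x^2 + x + y.
T(8,10) = 64 + 8 + 10 = 82.

82


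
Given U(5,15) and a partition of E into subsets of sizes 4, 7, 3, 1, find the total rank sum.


r(Ai) = min(|Ai|, 5) for each part.
Sum = min(4,5) + min(7,5) + min(3,5) + min(1,5)
    = 4 + 5 + 3 + 1
    = 13.

13


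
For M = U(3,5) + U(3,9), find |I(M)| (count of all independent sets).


For a direct sum, |I(M1+M2)| = |I(M1)| * |I(M2)|.
|I(U(3,5))| = sum C(5,k) for k=0..3 = 26.
|I(U(3,9))| = sum C(9,k) for k=0..3 = 130.
Total = 26 * 130 = 3380.

3380


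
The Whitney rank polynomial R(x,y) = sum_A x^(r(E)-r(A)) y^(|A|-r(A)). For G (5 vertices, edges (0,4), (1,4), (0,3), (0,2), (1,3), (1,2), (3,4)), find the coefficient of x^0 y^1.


R(x,y) = sum over A in 2^E of x^(r(E)-r(A)) * y^(|A|-r(A)).
G has 5 vertices, 7 edges. r(E) = 4.
Enumerate all 2^7 = 128 subsets.
Count subsets with r(E)-r(A)=0 and |A|-r(A)=1: 20.

20


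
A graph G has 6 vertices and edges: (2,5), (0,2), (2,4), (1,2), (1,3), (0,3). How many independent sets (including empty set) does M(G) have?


An independent set in a graphic matroid is an acyclic edge subset.
G has 6 vertices and 6 edges.
Enumerate all 2^6 = 64 subsets, checking for acyclicity.
Total independent sets = 60.

60


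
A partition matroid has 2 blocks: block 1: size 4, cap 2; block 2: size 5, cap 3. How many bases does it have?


A basis picks exactly ci elements from block i.
Number of bases = product of C(|Si|, ci).
= C(4,2) * C(5,3)
= 6 * 10
= 60.

60


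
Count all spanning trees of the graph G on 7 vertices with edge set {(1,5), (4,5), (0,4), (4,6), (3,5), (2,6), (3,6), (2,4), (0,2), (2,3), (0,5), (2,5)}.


By Kirchhoff's matrix tree theorem, the number of spanning trees equals
the determinant of any cofactor of the Laplacian matrix L.
G has 7 vertices and 12 edges.
Computing the (6 x 6) cofactor determinant gives 209.

209


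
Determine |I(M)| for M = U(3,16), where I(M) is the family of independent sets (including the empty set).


Independent sets of U(3,16) are all subsets of size <= 3.
Count = (16 choose 0) + (16 choose 1) + (16 choose 2) + (16 choose 3)
     = 1 + 16 + 120 + 560
     = 697.

697


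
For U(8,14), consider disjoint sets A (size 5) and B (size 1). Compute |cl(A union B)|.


|A union B| = 5 + 1 = 6 (disjoint).
In U(8,14), cl(S) = S if |S| < 8, else cl(S) = E.
Since 6 < 8, cl(A union B) = A union B.
|cl(A union B)| = 6.

6


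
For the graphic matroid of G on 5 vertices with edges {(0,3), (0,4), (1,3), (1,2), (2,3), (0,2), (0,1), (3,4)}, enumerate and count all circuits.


A circuit in a graphic matroid = edge set of a simple cycle.
G has 5 vertices and 8 edges.
Enumerating all minimal edge subsets forming cycles...
Total circuits found: 12.

12


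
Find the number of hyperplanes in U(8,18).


Hyperplanes of U(8,18) are flats of rank 7.
In a uniform matroid, these are exactly the (7)-element subsets.
Count = C(18,7) = 31824.

31824


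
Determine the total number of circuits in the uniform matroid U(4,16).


In U(4,16), circuits are the (5)-element subsets.
Any set of 5 elements is dependent, and removing any one element gives
an independent set of size 4, so it is a minimal dependent set.
Number of circuits = C(16,5) = 4368.

4368


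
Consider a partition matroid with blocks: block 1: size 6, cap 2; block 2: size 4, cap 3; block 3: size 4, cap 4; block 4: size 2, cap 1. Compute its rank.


Rank of a partition matroid = sum of min(|Si|, ci) for each block.
= min(6,2) + min(4,3) + min(4,4) + min(2,1)
= 2 + 3 + 4 + 1
= 10.

10


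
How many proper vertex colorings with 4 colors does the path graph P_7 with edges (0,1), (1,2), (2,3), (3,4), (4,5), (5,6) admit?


P(P_7, k) = k * (k-1)^(6).
P(4) = 4 * 3^6 = 4 * 729 = 2916.

2916


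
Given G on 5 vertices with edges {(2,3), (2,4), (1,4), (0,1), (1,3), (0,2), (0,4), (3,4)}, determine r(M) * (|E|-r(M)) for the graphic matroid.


r(M) = |V| - c = 5 - 1 = 4.
nullity = |E| - r(M) = 8 - 4 = 4.
Product = 4 * 4 = 16.

16


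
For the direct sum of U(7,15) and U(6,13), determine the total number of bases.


Bases of a direct sum M1 + M2: |B| = |B(M1)| * |B(M2)|.
|B(U(7,15))| = C(15,7) = 6435.
|B(U(6,13))| = C(13,6) = 1716.
Total bases = 6435 * 1716 = 11042460.

11042460


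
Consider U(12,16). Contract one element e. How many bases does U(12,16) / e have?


Contracting e from U(12,16) gives U(11,15).
Bases of U(11,15) = C(15,11) = 15! / (11! * 4!) = 1365.

1365


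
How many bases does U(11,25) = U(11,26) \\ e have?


Deleting e from U(11,26) gives U(11,25) since n > r.
Bases of U(11,25) = (25 choose 11) = 4457400.

4457400


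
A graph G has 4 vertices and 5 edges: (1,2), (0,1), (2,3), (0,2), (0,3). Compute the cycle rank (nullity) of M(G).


Cycle rank (nullity) = |E| - r(M) = |E| - (|V| - c).
|E| = 5, |V| = 4, c = 1.
Nullity = 5 - (4 - 1) = 5 - 3 = 2.

2


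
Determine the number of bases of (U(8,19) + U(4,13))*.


(M1+M2)* = M1* + M2*.
M1* = U(11,19), bases: C(19,11) = 75582.
M2* = U(9,13), bases: C(13,9) = 715.
|B(M*)| = 75582 * 715 = 54041130.

54041130


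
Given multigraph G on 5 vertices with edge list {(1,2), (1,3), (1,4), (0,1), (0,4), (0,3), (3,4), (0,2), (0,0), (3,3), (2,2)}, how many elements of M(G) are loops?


In a graphic matroid, a loop is a self-loop edge (u,u) with rank 0.
Examining all 11 edges for self-loops...
Self-loops found: (0,0), (3,3), (2,2)
Number of loops = 3.

3


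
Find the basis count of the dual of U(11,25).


The dual of U(r,n) is U(n-r, n) = U(14,25).
Bases of U(14,25) are all (14)-element subsets.
|B(M*)| = C(25,14) = 4457400.

4457400


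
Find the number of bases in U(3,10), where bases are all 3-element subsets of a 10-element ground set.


Bases of U(3,10) are all 3-element subsets of the 10-element ground set.
Number of bases = C(10,3).
C(10,3) = (10 * 9 * 8) / (1 * 2 * 3) = 120.

120


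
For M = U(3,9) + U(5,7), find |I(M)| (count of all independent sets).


For a direct sum, |I(M1+M2)| = |I(M1)| * |I(M2)|.
|I(U(3,9))| = sum C(9,k) for k=0..3 = 130.
|I(U(5,7))| = sum C(7,k) for k=0..5 = 120.
Total = 130 * 120 = 15600.

15600


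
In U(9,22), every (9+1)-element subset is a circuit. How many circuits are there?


In U(9,22), circuits are the (10)-element subsets.
Any set of 10 elements is dependent, and removing any one element gives
an independent set of size 9, so it is a minimal dependent set.
Number of circuits = C(22,10) = 646646.

646646


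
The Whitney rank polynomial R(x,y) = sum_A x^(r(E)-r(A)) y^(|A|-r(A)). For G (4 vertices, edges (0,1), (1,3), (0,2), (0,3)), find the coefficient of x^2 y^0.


R(x,y) = sum over A in 2^E of x^(r(E)-r(A)) * y^(|A|-r(A)).
G has 4 vertices, 4 edges. r(E) = 3.
Enumerate all 2^4 = 16 subsets.
Count subsets with r(E)-r(A)=2 and |A|-r(A)=0: 4.

4


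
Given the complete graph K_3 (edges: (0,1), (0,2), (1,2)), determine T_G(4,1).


T(K_3; x,y) = x^2 + x + y.
T(4,1) = 16 + 4 + 1 = 21.

21


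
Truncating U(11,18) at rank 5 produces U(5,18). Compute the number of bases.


Truncating U(11,18) to rank 5 gives U(5,18).
Bases of U(5,18) are all 5-element subsets of 18 elements.
Number of bases = (18 choose 5) = 8568.

8568


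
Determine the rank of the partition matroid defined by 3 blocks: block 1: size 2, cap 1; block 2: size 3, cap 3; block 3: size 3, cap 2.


Rank of a partition matroid = sum of min(|Si|, ci) for each block.
= min(2,1) + min(3,3) + min(3,2)
= 1 + 3 + 2
= 6.

6


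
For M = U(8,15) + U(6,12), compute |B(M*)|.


(M1+M2)* = M1* + M2*.
M1* = U(7,15), bases: C(15,7) = 6435.
M2* = U(6,12), bases: C(12,6) = 924.
|B(M*)| = 6435 * 924 = 5945940.

5945940


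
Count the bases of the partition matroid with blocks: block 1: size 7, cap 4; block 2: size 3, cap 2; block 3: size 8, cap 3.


A basis picks exactly ci elements from block i.
Number of bases = product of C(|Si|, ci).
= C(7,4) * C(3,2) * C(8,3)
= 35 * 3 * 56
= 5880.

5880


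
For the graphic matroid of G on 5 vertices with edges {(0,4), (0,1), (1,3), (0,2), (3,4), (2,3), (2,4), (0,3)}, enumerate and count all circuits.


A circuit in a graphic matroid = edge set of a simple cycle.
G has 5 vertices and 8 edges.
Enumerating all minimal edge subsets forming cycles...
Total circuits found: 12.

12


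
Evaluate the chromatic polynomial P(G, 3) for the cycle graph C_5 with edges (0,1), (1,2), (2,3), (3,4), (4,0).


P(C_5, k) = (k-1)^5 + (-1)^5*(k-1).
P(3) = (2)^5 - 2
= 32 - 2 = 30.

30


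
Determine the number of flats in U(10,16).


Flats of U(10,16): every subset of size < 10 is a flat, plus E itself.
Count = (16 choose 0) + (16 choose 1) + (16 choose 2) + (16 choose 3) + (16 choose 4) + (16 choose 5) + (16 choose 6) + (16 choose 7) + (16 choose 8) + (16 choose 9) + 1
     = 1 + 16 + 120 + 560 + 1820 + 4368 + 8008 + 11440 + 12870 + 11440 + 1
     = 50644.

50644


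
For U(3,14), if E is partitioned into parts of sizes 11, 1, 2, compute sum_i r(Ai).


r(Ai) = min(|Ai|, 3) for each part.
Sum = min(11,3) + min(1,3) + min(2,3)
    = 3 + 1 + 2
    = 6.

6


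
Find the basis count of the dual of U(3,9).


The dual of U(r,n) is U(n-r, n) = U(6,9).
Bases of U(6,9) are all (6)-element subsets.
|B(M*)| = C(9,6) = 9! / (6! * 3!) = 84.

84


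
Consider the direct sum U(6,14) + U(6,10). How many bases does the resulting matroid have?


Bases of a direct sum M1 + M2: |B| = |B(M1)| * |B(M2)|.
|B(U(6,14))| = C(14,6) = 3003.
|B(U(6,10))| = C(10,6) = 210.
Total bases = 3003 * 210 = 630630.

630630


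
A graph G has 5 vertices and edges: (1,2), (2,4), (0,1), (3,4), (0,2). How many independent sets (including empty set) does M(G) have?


An independent set in a graphic matroid is an acyclic edge subset.
G has 5 vertices and 5 edges.
Enumerate all 2^5 = 32 subsets, checking for acyclicity.
Total independent sets = 28.

28


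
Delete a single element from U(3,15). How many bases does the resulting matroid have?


Deleting e from U(3,15) gives U(3,14) since n > r.
Bases of U(3,14) = C(14,3) = 14! / (3! * 11!) = 364.

364


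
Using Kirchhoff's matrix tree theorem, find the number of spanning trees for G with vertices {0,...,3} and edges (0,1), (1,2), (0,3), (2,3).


By Kirchhoff's matrix tree theorem, the number of spanning trees equals
the determinant of any cofactor of the Laplacian matrix L.
G has 4 vertices and 4 edges.
Computing the (3 x 3) cofactor determinant gives 4.

4


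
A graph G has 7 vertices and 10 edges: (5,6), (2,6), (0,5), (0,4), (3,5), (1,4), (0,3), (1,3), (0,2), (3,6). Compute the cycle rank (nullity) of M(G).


Cycle rank (nullity) = |E| - r(M) = |E| - (|V| - c).
|E| = 10, |V| = 7, c = 1.
Nullity = 10 - (7 - 1) = 10 - 6 = 4.

4


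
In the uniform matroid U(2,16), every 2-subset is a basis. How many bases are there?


Bases of U(2,16) are all 2-element subsets of the 16-element ground set.
Number of bases = C(16,2).
C(16,2) = 16! / (2! * 14!) = 120.

120


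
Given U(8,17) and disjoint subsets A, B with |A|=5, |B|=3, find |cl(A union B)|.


|A union B| = 5 + 3 = 8 (disjoint).
In U(8,17), cl(S) = S if |S| < 8, else cl(S) = E.
Since 8 >= 8, cl(A union B) = E.
|cl(A union B)| = 17.

17


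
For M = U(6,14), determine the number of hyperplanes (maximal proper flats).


Hyperplanes of U(6,14) are flats of rank 5.
In a uniform matroid, these are exactly the (5)-element subsets.
Count = C(14,5) = 2002.

2002


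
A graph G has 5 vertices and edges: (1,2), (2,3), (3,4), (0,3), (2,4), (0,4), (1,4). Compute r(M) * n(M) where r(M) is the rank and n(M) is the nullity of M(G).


r(M) = |V| - c = 5 - 1 = 4.
nullity = |E| - r(M) = 7 - 4 = 3.
Product = 4 * 3 = 12.

12


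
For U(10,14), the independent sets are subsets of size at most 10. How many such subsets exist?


Independent sets of U(10,14) are all subsets of size <= 10.
Count = (14 choose 0) + (14 choose 1) + (14 choose 2) + (14 choose 3) + (14 choose 4) + (14 choose 5) + (14 choose 6) + (14 choose 7) + (14 choose 8) + (14 choose 9) + (14 choose 10)
     = 1 + 14 + 91 + 364 + 1001 + 2002 + 3003 + 3432 + 3003 + 2002 + 1001
     = 15914.

15914


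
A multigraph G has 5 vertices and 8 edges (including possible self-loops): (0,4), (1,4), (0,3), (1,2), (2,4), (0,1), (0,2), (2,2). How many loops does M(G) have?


In a graphic matroid, a loop is a self-loop edge (u,u) with rank 0.
Examining all 8 edges for self-loops...
Self-loops found: (2,2)
Number of loops = 1.

1


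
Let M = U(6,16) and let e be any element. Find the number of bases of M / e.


Contracting e from U(6,16) gives U(5,15).
Bases of U(5,15) = C(15,5) = 3003.

3003


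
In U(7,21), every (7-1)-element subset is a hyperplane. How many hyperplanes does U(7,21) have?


Hyperplanes of U(7,21) are flats of rank 6.
In a uniform matroid, these are exactly the (6)-element subsets.
Count = C(21,6) = 21! / (6! * 15!) = 54264.

54264


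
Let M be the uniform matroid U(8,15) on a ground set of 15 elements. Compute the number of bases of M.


Bases of U(8,15) are all 8-element subsets of the 15-element ground set.
Number of bases = C(15,8).
C(15,8) = 15! / (8! * 7!) = 6435.

6435


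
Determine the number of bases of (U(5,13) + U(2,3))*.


(M1+M2)* = M1* + M2*.
M1* = U(8,13), bases: C(13,8) = 1287.
M2* = U(1,3), bases: C(3,1) = 3.
|B(M*)| = 1287 * 3 = 3861.

3861


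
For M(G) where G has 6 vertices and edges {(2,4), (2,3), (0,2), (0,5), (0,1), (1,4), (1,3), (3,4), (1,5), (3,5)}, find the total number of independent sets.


An independent set in a graphic matroid is an acyclic edge subset.
G has 6 vertices and 10 edges.
Enumerate all 2^10 = 1024 subsets, checking for acyclicity.
Total independent sets = 478.

478


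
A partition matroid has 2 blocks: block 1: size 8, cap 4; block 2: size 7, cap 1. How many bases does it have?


A basis picks exactly ci elements from block i.
Number of bases = product of C(|Si|, ci).
= C(8,4) * C(7,1)
= 70 * 7
= 490.

490


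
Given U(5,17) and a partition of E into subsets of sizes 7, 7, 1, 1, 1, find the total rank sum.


r(Ai) = min(|Ai|, 5) for each part.
Sum = min(7,5) + min(7,5) + min(1,5) + min(1,5) + min(1,5)
    = 5 + 5 + 1 + 1 + 1
    = 13.

13


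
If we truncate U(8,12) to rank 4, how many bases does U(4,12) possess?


Truncating U(8,12) to rank 4 gives U(4,12).
Bases of U(4,12) are all 4-element subsets of 12 elements.
Number of bases = (12 choose 4) = 495.

495


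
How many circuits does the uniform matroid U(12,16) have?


In U(12,16), circuits are the (13)-element subsets.
Any set of 13 elements is dependent, and removing any one element gives
an independent set of size 12, so it is a minimal dependent set.
Number of circuits = C(16,13) = 560.

560


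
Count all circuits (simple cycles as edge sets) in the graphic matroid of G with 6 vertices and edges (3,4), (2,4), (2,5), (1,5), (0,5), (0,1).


A circuit in a graphic matroid = edge set of a simple cycle.
G has 6 vertices and 6 edges.
Enumerating all minimal edge subsets forming cycles...
Total circuits found: 1.

1


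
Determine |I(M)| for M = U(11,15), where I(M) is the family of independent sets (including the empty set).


Independent sets of U(11,15) are all subsets of size <= 11.
Count = (15 choose 0) + (15 choose 1) + (15 choose 2) + (15 choose 3) + (15 choose 4) + (15 choose 5) + (15 choose 6) + (15 choose 7) + (15 choose 8) + (15 choose 9) + (15 choose 10) + (15 choose 11)
     = 1 + 15 + 105 + 455 + 1365 + 3003 + 5005 + 6435 + 6435 + 5005 + 3003 + 1365
     = 32192.

32192


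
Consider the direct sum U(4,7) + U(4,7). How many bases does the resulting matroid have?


Bases of a direct sum M1 + M2: |B| = |B(M1)| * |B(M2)|.
|B(U(4,7))| = C(7,4) = 35.
|B(U(4,7))| = C(7,4) = 35.
Total bases = 35 * 35 = 1225.

1225


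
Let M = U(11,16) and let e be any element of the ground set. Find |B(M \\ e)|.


Deleting e from U(11,16) gives U(11,15) since n > r.
Bases of U(11,15) = C(15,11) = 1365.

1365


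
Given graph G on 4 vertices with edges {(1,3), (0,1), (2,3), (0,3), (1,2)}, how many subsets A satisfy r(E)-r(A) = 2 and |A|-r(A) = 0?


R(x,y) = sum over A in 2^E of x^(r(E)-r(A)) * y^(|A|-r(A)).
G has 4 vertices, 5 edges. r(E) = 3.
Enumerate all 2^5 = 32 subsets.
Count subsets with r(E)-r(A)=2 and |A|-r(A)=0: 5.

5


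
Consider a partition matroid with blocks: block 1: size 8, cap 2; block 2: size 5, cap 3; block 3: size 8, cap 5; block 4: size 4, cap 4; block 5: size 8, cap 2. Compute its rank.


Rank of a partition matroid = sum of min(|Si|, ci) for each block.
= min(8,2) + min(5,3) + min(8,5) + min(4,4) + min(8,2)
= 2 + 3 + 5 + 4 + 2
= 16.

16


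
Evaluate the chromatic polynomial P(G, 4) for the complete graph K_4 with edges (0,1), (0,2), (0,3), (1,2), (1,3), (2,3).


P(K_4, k) = k(k-1)(k-2)...(k-3).
P(4) = (4) * (3) * (2) * (1) = 24.

24


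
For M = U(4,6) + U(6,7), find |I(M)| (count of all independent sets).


For a direct sum, |I(M1+M2)| = |I(M1)| * |I(M2)|.
|I(U(4,6))| = sum C(6,k) for k=0..4 = 57.
|I(U(6,7))| = sum C(7,k) for k=0..6 = 127.
Total = 57 * 127 = 7239.

7239


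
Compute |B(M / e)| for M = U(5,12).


Contracting e from U(5,12) gives U(4,11).
Bases of U(4,11) = (11 choose 4) = 330.

330


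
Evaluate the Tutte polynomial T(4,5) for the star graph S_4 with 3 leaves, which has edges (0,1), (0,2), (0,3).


A star on 4 vertices is a tree with 3 edges.
T(x,y) = x^(3) for any tree.
T(4,5) = 4^3 = 64.

64


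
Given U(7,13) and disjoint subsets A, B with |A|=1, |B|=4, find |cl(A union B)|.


|A union B| = 1 + 4 = 5 (disjoint).
In U(7,13), cl(S) = S if |S| < 7, else cl(S) = E.
Since 5 < 7, cl(A union B) = A union B.
|cl(A union B)| = 5.

5


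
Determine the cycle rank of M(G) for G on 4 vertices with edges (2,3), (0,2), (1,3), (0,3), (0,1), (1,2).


Cycle rank (nullity) = |E| - r(M) = |E| - (|V| - c).
|E| = 6, |V| = 4, c = 1.
Nullity = 6 - (4 - 1) = 6 - 3 = 3.

3


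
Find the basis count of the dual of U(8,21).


The dual of U(r,n) is U(n-r, n) = U(13,21).
Bases of U(13,21) are all (13)-element subsets.
|B(M*)| = C(21,13) = 203490.

203490


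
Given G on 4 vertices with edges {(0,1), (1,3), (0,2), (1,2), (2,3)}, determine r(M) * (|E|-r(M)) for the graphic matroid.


r(M) = |V| - c = 4 - 1 = 3.
nullity = |E| - r(M) = 5 - 3 = 2.
Product = 3 * 2 = 6.

6


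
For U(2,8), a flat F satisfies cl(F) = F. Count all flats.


Flats of U(2,8): every subset of size < 2 is a flat, plus E itself.
Count = C(8,0) + C(8,1) + 1
     = 1 + 8 + 1
     = 10.

10


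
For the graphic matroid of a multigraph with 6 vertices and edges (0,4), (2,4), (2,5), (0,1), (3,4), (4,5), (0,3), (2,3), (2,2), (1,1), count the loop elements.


In a graphic matroid, a loop is a self-loop edge (u,u) with rank 0.
Examining all 10 edges for self-loops...
Self-loops found: (2,2), (1,1)
Number of loops = 2.

2


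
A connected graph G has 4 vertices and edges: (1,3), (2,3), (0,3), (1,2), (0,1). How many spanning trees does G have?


By Kirchhoff's matrix tree theorem, the number of spanning trees equals
the determinant of any cofactor of the Laplacian matrix L.
G has 4 vertices and 5 edges.
Computing the (3 x 3) cofactor determinant gives 8.

8


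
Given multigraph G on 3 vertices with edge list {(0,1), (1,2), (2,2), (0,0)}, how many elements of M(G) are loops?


In a graphic matroid, a loop is a self-loop edge (u,u) with rank 0.
Examining all 4 edges for self-loops...
Self-loops found: (2,2), (0,0)
Number of loops = 2.

2


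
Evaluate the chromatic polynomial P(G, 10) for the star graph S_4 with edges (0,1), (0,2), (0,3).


P(tree, k) = k * (k-1)^(3) for any tree on 4 vertices.
P(10) = 10 * 9^3 = 10 * 729 = 7290.

7290


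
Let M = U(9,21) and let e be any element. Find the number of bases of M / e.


Contracting e from U(9,21) gives U(8,20).
Bases of U(8,20) = C(20,8) = 125970.

125970


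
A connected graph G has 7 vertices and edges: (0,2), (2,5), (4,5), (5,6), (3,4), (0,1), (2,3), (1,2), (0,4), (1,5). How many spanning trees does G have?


By Kirchhoff's matrix tree theorem, the number of spanning trees equals
the determinant of any cofactor of the Laplacian matrix L.
G has 7 vertices and 10 edges.
Computing the (6 x 6) cofactor determinant gives 69.

69


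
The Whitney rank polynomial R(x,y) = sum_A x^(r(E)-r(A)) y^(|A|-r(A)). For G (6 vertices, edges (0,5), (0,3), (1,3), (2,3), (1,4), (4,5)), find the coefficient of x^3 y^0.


R(x,y) = sum over A in 2^E of x^(r(E)-r(A)) * y^(|A|-r(A)).
G has 6 vertices, 6 edges. r(E) = 5.
Enumerate all 2^6 = 64 subsets.
Count subsets with r(E)-r(A)=3 and |A|-r(A)=0: 15.

15


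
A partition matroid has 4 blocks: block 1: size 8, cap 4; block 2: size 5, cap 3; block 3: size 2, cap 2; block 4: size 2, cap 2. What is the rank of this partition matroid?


Rank of a partition matroid = sum of min(|Si|, ci) for each block.
= min(8,4) + min(5,3) + min(2,2) + min(2,2)
= 4 + 3 + 2 + 2
= 11.

11


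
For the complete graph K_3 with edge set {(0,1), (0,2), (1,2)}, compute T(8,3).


T(K_3; x,y) = x^2 + x + y.
T(8,3) = 64 + 8 + 3 = 75.

75


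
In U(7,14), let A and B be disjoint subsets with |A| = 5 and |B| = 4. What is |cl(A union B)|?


|A union B| = 5 + 4 = 9 (disjoint).
In U(7,14), cl(S) = S if |S| < 7, else cl(S) = E.
Since 9 >= 7, cl(A union B) = E.
|cl(A union B)| = 14.

14


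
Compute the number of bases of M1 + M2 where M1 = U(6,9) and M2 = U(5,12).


Bases of a direct sum M1 + M2: |B| = |B(M1)| * |B(M2)|.
|B(U(6,9))| = C(9,6) = 84.
|B(U(5,12))| = C(12,5) = 792.
Total bases = 84 * 792 = 66528.

66528


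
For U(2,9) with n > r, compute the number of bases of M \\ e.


Deleting e from U(2,9) gives U(2,8) since n > r.
Bases of U(2,8) = C(8,2) = 8! / (2! * 6!) = 28.

28


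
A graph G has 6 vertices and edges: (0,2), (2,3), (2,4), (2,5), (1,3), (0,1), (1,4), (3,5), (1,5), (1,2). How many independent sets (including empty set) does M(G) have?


An independent set in a graphic matroid is an acyclic edge subset.
G has 6 vertices and 10 edges.
Enumerate all 2^10 = 1024 subsets, checking for acyclicity.
Total independent sets = 426.

426


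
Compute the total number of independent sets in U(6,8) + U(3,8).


For a direct sum, |I(M1+M2)| = |I(M1)| * |I(M2)|.
|I(U(6,8))| = sum C(8,k) for k=0..6 = 247.
|I(U(3,8))| = sum C(8,k) for k=0..3 = 93.
Total = 247 * 93 = 22971.

22971


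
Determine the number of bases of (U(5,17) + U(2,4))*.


(M1+M2)* = M1* + M2*.
M1* = U(12,17), bases: C(17,12) = 6188.
M2* = U(2,4), bases: C(4,2) = 6.
|B(M*)| = 6188 * 6 = 37128.

37128


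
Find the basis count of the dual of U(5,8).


The dual of U(r,n) is U(n-r, n) = U(3,8).
Bases of U(3,8) are all (3)-element subsets.
|B(M*)| = (8 choose 3) = 56.

56


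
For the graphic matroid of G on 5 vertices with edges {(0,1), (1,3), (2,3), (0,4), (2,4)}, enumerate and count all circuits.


A circuit in a graphic matroid = edge set of a simple cycle.
G has 5 vertices and 5 edges.
Enumerating all minimal edge subsets forming cycles...
Total circuits found: 1.

1


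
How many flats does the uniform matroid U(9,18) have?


Flats of U(9,18): every subset of size < 9 is a flat, plus E itself.
Count = (18 choose 0) + (18 choose 1) + (18 choose 2) + (18 choose 3) + (18 choose 4) + (18 choose 5) + (18 choose 6) + (18 choose 7) + (18 choose 8) + 1
     = 1 + 18 + 153 + 816 + 3060 + 8568 + 18564 + 31824 + 43758 + 1
     = 106763.

106763


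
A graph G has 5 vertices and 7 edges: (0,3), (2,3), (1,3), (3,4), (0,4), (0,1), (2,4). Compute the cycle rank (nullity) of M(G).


Cycle rank (nullity) = |E| - r(M) = |E| - (|V| - c).
|E| = 7, |V| = 5, c = 1.
Nullity = 7 - (5 - 1) = 7 - 4 = 3.

3


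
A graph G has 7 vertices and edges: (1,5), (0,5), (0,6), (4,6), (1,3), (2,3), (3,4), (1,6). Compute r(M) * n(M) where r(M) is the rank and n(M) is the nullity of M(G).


r(M) = |V| - c = 7 - 1 = 6.
nullity = |E| - r(M) = 8 - 6 = 2.
Product = 6 * 2 = 12.

12


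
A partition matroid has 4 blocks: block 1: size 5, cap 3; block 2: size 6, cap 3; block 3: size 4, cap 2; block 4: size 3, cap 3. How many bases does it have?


A basis picks exactly ci elements from block i.
Number of bases = product of C(|Si|, ci).
= C(5,3) * C(6,3) * C(4,2) * C(3,3)
= 10 * 20 * 6 * 1
= 1200.

1200


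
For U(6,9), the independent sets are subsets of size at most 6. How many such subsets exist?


Independent sets of U(6,9) are all subsets of size <= 6.
Count = (9 choose 0) + (9 choose 1) + (9 choose 2) + (9 choose 3) + (9 choose 4) + (9 choose 5) + (9 choose 6)
     = 1 + 9 + 36 + 84 + 126 + 126 + 84
     = 466.

466


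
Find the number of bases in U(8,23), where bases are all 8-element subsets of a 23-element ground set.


Bases of U(8,23) are all 8-element subsets of the 23-element ground set.
Number of bases = C(23,8).
(23 choose 8) = 490314.

490314


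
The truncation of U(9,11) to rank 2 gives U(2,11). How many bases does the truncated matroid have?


Truncating U(9,11) to rank 2 gives U(2,11).
Bases of U(2,11) are all 2-element subsets of 11 elements.
Number of bases = (11 choose 2) = 55.

55


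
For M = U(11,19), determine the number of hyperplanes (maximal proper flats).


Hyperplanes of U(11,19) are flats of rank 10.
In a uniform matroid, these are exactly the (10)-element subsets.
Count = C(19,10) = 92378.

92378


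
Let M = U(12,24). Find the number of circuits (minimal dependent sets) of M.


In U(12,24), circuits are the (13)-element subsets.
Any set of 13 elements is dependent, and removing any one element gives
an independent set of size 12, so it is a minimal dependent set.
Number of circuits = C(24,13) = 24! / (13! * 11!) = 2496144.

2496144


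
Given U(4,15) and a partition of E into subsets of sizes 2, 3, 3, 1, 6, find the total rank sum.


r(Ai) = min(|Ai|, 4) for each part.
Sum = min(2,4) + min(3,4) + min(3,4) + min(1,4) + min(6,4)
    = 2 + 3 + 3 + 1 + 4
    = 13.

13


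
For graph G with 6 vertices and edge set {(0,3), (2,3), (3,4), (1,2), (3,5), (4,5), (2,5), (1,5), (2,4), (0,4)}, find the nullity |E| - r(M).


Cycle rank (nullity) = |E| - r(M) = |E| - (|V| - c).
|E| = 10, |V| = 6, c = 1.
Nullity = 10 - (6 - 1) = 10 - 5 = 5.

5


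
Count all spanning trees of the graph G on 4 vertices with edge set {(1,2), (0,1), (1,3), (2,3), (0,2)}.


By Kirchhoff's matrix tree theorem, the number of spanning trees equals
the determinant of any cofactor of the Laplacian matrix L.
G has 4 vertices and 5 edges.
Computing the (3 x 3) cofactor determinant gives 8.

8


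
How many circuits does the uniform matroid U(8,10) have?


In U(8,10), circuits are the (9)-element subsets.
Any set of 9 elements is dependent, and removing any one element gives
an independent set of size 8, so it is a minimal dependent set.
Number of circuits = (10 choose 9) = 10.

10


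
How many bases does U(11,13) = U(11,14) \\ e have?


Deleting e from U(11,14) gives U(11,13) since n > r.
Bases of U(11,13) = C(13,11) = 13! / (11! * 2!) = 78.

78


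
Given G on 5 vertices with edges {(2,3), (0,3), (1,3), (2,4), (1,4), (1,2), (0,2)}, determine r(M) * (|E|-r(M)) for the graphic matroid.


r(M) = |V| - c = 5 - 1 = 4.
nullity = |E| - r(M) = 7 - 4 = 3.
Product = 4 * 3 = 12.

12


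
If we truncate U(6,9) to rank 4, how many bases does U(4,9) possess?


Truncating U(6,9) to rank 4 gives U(4,9).
Bases of U(4,9) are all 4-element subsets of 9 elements.
Number of bases = (9 choose 4) = 126.

126


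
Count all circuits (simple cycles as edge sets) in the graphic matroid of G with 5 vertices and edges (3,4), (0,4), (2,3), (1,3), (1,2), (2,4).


A circuit in a graphic matroid = edge set of a simple cycle.
G has 5 vertices and 6 edges.
Enumerating all minimal edge subsets forming cycles...
Total circuits found: 3.

3


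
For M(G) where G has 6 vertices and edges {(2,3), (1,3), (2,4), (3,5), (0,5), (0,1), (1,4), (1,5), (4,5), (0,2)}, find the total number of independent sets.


An independent set in a graphic matroid is an acyclic edge subset.
G has 6 vertices and 10 edges.
Enumerate all 2^10 = 1024 subsets, checking for acyclicity.
Total independent sets = 488.

488


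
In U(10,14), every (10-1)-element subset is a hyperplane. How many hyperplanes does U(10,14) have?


Hyperplanes of U(10,14) are flats of rank 9.
In a uniform matroid, these are exactly the (9)-element subsets.
Count = (14 choose 9) = 2002.

2002


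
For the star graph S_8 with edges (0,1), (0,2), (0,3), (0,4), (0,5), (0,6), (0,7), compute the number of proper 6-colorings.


P(tree, k) = k * (k-1)^(7) for any tree on 8 vertices.
P(6) = 6 * 5^7 = 6 * 78125 = 468750.

468750


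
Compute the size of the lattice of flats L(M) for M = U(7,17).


Flats of U(7,17): every subset of size < 7 is a flat, plus E itself.
Count = C(17,0) + C(17,1) + C(17,2) + C(17,3) + C(17,4) + C(17,5) + C(17,6) + 1
     = 1 + 17 + 136 + 680 + 2380 + 6188 + 12376 + 1
     = 21779.

21779


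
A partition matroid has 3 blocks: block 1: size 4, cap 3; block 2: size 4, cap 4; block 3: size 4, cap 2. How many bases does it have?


A basis picks exactly ci elements from block i.
Number of bases = product of C(|Si|, ci).
= C(4,3) * C(4,4) * C(4,2)
= 4 * 1 * 6
= 24.

24


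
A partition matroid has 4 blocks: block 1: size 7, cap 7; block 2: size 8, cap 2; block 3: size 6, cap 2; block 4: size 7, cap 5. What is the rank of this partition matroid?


Rank of a partition matroid = sum of min(|Si|, ci) for each block.
= min(7,7) + min(8,2) + min(6,2) + min(7,5)
= 7 + 2 + 2 + 5
= 16.

16


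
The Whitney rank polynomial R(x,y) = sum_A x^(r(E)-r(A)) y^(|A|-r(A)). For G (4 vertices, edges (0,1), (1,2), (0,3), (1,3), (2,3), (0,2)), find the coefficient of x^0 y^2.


R(x,y) = sum over A in 2^E of x^(r(E)-r(A)) * y^(|A|-r(A)).
G has 4 vertices, 6 edges. r(E) = 3.
Enumerate all 2^6 = 64 subsets.
Count subsets with r(E)-r(A)=0 and |A|-r(A)=2: 6.

6


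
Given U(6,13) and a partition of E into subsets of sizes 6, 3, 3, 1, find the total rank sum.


r(Ai) = min(|Ai|, 6) for each part.
Sum = min(6,6) + min(3,6) + min(3,6) + min(1,6)
    = 6 + 3 + 3 + 1
    = 13.

13


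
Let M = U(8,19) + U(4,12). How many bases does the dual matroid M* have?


(M1+M2)* = M1* + M2*.
M1* = U(11,19), bases: C(19,11) = 75582.
M2* = U(8,12), bases: C(12,8) = 495.
|B(M*)| = 75582 * 495 = 37413090.

37413090


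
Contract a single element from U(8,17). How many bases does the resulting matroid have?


Contracting e from U(8,17) gives U(7,16).
Bases of U(7,16) = (16 choose 7) = 11440.

11440


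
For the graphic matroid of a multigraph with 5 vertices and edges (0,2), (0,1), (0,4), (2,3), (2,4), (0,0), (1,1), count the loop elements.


In a graphic matroid, a loop is a self-loop edge (u,u) with rank 0.
Examining all 7 edges for self-loops...
Self-loops found: (0,0), (1,1)
Number of loops = 2.

2


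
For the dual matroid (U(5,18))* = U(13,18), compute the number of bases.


The dual of U(r,n) is U(n-r, n) = U(13,18).
Bases of U(13,18) are all (13)-element subsets.
|B(M*)| = C(18,13) = 8568.

8568


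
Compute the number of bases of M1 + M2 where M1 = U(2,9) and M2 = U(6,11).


Bases of a direct sum M1 + M2: |B| = |B(M1)| * |B(M2)|.
|B(U(2,9))| = C(9,2) = 36.
|B(U(6,11))| = C(11,6) = 462.
Total bases = 36 * 462 = 16632.

16632


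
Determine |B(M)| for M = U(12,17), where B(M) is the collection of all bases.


Bases of U(12,17) are all 12-element subsets of the 17-element ground set.
Number of bases = C(17,12).
(17 choose 12) = 6188.

6188


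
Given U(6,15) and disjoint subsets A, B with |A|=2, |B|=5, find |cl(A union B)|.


|A union B| = 2 + 5 = 7 (disjoint).
In U(6,15), cl(S) = S if |S| < 6, else cl(S) = E.
Since 7 >= 6, cl(A union B) = E.
|cl(A union B)| = 15.

15


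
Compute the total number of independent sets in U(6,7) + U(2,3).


For a direct sum, |I(M1+M2)| = |I(M1)| * |I(M2)|.
|I(U(6,7))| = sum C(7,k) for k=0..6 = 127.
|I(U(2,3))| = sum C(3,k) for k=0..2 = 7.
Total = 127 * 7 = 889.

889


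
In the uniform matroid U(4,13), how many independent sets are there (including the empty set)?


Independent sets of U(4,13) are all subsets of size <= 4.
Count = C(13,0) + C(13,1) + C(13,2) + C(13,3) + C(13,4)
     = 1 + 13 + 78 + 286 + 715
     = 1093.

1093
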